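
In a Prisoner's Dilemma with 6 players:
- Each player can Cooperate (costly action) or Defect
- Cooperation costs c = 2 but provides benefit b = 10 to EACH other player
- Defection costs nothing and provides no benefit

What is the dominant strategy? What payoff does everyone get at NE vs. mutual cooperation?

Dominant: Defect; NE payoff = 0; Coop payoff = 48

Work:
Defect dominates (saves cost c = 2, benefit to others is external)
NE: All defect → everyone gets 0
If all cooperate: each receives (5)×10 - 2 = 48
Social dilemma: 48 > 0 but NE gives 0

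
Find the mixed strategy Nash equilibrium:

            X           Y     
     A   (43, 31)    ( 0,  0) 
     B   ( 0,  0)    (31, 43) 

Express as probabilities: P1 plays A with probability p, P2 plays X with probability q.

p = 0.5811, q = 0.4189

Work:
Find probabilities that make opponent indifferent:
P2 chooses q to make P1 indifferent between A and B
P1 chooses p to make P2 indifferent between X and Y
Mixed NE: P1 plays (A: 0.5811, B: 0.4189), P2 plays (X: 0.4189, Y: 0.5811)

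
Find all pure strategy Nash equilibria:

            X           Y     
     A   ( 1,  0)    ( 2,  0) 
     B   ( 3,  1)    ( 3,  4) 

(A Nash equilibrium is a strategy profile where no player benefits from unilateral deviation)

Nash equilibrium: (B, Y)

Work:
Best responses:
  P1 vs X: payoffs [1, 3] → best response B (payoff 3)
  P1 vs Y: payoffs [2, 3] → best response B (payoff 3)
  P2 vs A: payoffs [0, 0] → best response X/Y (payoff 0)
  P2 vs B: payoffs [1, 4] → best response Y (payoff 4)
Mutual best responses: (B,Y) → Nash equilibria.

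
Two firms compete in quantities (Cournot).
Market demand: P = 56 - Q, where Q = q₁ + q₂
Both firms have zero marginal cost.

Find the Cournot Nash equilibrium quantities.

q₁* = q₂* = 18.67; P* = 18.67

Work:
Profit: π_i = P·q_i = (a - q_i - q_j)·q_i
FOC: ∂π_i/∂q_i = a - 2q_i - q_j = 0
Reaction function: q_i = (56 - q_j)/2
Symmetry: q* = 56/3 = 18.67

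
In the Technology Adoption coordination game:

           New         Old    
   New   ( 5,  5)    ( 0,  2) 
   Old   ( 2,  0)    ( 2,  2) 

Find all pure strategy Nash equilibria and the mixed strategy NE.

Pure NE: (New, New) and (Old, Old); Mixed NE: p = 0.4, q = 0.4

Work:
Check pure NE:
(New, New): (5, 5) - no unilateral deviation beneficial
(Old, Old): (2, 2) - no unilateral deviation beneficial
Mixed NE: P1 plays New with p = 0.4, P2 plays New with q = 0.4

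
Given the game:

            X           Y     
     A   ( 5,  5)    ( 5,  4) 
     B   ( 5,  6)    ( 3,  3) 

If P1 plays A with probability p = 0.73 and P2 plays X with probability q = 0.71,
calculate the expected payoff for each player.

E[P1] = 4.8434, E[P2] = 4.8234

Work:
E[P1] = p·q·π₁(A,X) + p·(1-q)·π₁(A,Y) + (1-p)·q·π₁(B,X) + (1-p)·(1-q)·π₁(B,Y)
= 0.73·0.71·5 + 0.73·0.29·5 + 0.27·0.71·5 + 0.27·0.29·3
= 4.8434

E[P2] = 4.8234 (similar calculation)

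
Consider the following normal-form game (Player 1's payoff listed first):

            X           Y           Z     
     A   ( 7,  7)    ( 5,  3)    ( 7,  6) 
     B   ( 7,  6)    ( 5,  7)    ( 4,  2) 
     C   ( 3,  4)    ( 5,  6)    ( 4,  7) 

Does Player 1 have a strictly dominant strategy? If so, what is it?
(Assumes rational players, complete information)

No strictly dominant strategy exists for Player 1

Work:
A strategy strictly dominates another if it gives a strictly higher payoff against every opponent action. Compare each pair of P1's strategies column-by-column:
  A vs B: [7 vs 7, 5 vs 5, 7 vs 4] → A does not strictly dominate B (column X: 7 ≤ 7)
  A vs C: [7 vs 3, 5 vs 5, 7 vs 4] → A does not strictly dominate C (column Y: 5 ≤ 5)
  B vs A: [7 vs 7, 5 vs 5, 4 vs 7] → B does not strictly dominate A (column X: 7 ≤ 7)
  B vs C: [7 vs 3, 5 vs 5, 4 vs 4] → B does not strictly dominate C (column Y: 5 ≤ 5)
  C vs A: [3 vs 7, 5 vs 5, 4 vs 7] → C does not strictly dominate A (column X: 3 ≤ 7)
  C vs B: [3 vs 7, 5 vs 5, 4 vs 4] → C does not strictly dominate B (column X: 3 ≤ 7)
No single strategy strictly dominates all others → no strictly dominant strategy.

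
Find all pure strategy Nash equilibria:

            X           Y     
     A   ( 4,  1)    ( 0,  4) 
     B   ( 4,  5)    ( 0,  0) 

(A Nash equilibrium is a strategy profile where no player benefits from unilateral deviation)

Nash equilibrium: (A, Y), (B, X)

Work:
Best responses:
  P1 vs X: payoffs [4, 4] → best response A/B (payoff 4)
  P1 vs Y: payoffs [0, 0] → best response A/B (payoff 0)
  P2 vs A: payoffs [1, 4] → best response Y (payoff 4)
  P2 vs B: payoffs [5, 0] → best response X (payoff 5)
Mutual best responses: (A,Y), (B,X) → Nash equilibria.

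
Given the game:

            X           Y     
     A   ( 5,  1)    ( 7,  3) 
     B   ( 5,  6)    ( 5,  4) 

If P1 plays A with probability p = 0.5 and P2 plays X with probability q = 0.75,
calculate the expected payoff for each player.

E[P1] = 5.25, E[P2] = 3.5

Work:
E[P1] = p·q·π₁(A,X) + p·(1-q)·π₁(A,Y) + (1-p)·q·π₁(B,X) + (1-p)·(1-q)·π₁(B,Y)
= 0.5·0.75·5 + 0.5·0.25·7 + 0.5·0.75·5 + 0.5·0.25·5
= 5.25

E[P2] = 3.5 (similar calculation)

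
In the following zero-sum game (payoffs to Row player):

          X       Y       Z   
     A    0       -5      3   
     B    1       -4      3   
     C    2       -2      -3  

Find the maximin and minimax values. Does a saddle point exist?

Maximin = -3, Minimax = -2, Saddle: False

Work:
Row minimums: [-5, -4, -3] → maximin = -3
Column maximums: [2, -2, 3] → minimax = -2
No saddle point (maximin ≠ minimax). Mixed strategy needed.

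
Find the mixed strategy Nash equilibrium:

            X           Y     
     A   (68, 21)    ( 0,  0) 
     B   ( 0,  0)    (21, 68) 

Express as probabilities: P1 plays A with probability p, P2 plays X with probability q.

p = 0.764, q = 0.236

Work:
Find probabilities that make opponent indifferent:
P2 chooses q to make P1 indifferent between A and B
P1 chooses p to make P2 indifferent between X and Y
Mixed NE: P1 plays (A: 0.764, B: 0.236), P2 plays (X: 0.236, Y: 0.764)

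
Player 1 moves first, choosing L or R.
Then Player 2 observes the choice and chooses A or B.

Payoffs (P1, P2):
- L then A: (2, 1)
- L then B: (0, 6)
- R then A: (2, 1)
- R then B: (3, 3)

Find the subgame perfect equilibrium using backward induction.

P1 plays R, P2 plays B after L and B after R; Payoff (3, 3)

Work:
Backward induction:
After L: P2 chooses B → P1 gets 0
After R: P2 chooses B → P1 gets 3
P1 chooses R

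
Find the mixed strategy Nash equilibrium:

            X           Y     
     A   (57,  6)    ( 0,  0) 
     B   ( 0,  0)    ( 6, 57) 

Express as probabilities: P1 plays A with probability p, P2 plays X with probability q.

p = 0.9048, q = 0.0952

Work:
Find probabilities that make opponent indifferent:
P2 chooses q to make P1 indifferent between A and B
P1 chooses p to make P2 indifferent between X and Y
Mixed NE: P1 plays (A: 0.9048, B: 0.0952), P2 plays (X: 0.0952, Y: 0.9048)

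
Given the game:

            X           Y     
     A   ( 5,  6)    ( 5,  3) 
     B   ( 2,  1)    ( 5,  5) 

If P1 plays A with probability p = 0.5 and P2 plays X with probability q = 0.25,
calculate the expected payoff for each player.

E[P1] = 4.625, E[P2] = 3.875

Work:
E[P1] = p·q·π₁(A,X) + p·(1-q)·π₁(A,Y) + (1-p)·q·π₁(B,X) + (1-p)·(1-q)·π₁(B,Y)
= 0.5·0.25·5 + 0.5·0.75·5 + 0.5·0.25·2 + 0.5·0.75·5
= 4.625

E[P2] = 3.875 (similar calculation)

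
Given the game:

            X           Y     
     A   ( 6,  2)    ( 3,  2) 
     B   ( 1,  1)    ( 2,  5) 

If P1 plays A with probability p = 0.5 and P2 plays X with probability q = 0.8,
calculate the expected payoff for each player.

E[P1] = 3.3, E[P2] = 1.9

Work:
E[P1] = p·q·π₁(A,X) + p·(1-q)·π₁(A,Y) + (1-p)·q·π₁(B,X) + (1-p)·(1-q)·π₁(B,Y)
= 0.5·0.8·6 + 0.5·0.2·3 + 0.5·0.8·1 + 0.5·0.2·2
= 3.3

E[P2] = 1.9 (similar calculation)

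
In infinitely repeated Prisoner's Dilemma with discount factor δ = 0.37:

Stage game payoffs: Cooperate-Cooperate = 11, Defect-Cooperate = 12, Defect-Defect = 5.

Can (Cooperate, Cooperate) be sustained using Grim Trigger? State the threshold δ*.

δ* = 0.1429; since δ = 0.37 ≥ 0.1429, cooperation can be sustained

Work:
For Grim Trigger:
Cooperate forever: 11/(1-δ)
Defect then punished: 12 + 5·δ/(1-δ)
Need: 11/(1-δ) ≥ 12 + 5·δ/(1-δ)
Solving: δ ≥ (T-R)/(T-P) = (12-11)/(12-5) = 0.1429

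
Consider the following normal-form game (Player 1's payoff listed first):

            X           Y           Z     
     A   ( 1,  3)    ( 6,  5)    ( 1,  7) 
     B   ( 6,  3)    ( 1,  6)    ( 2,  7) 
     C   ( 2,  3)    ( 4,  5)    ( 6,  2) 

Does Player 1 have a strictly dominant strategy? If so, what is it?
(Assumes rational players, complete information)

No strictly dominant strategy exists for Player 1

Work:
A strategy strictly dominates another if it gives a strictly higher payoff against every opponent action. Compare each pair of P1's strategies column-by-column:
  A vs B: [1 vs 6, 6 vs 1, 1 vs 2] → A does not strictly dominate B (column X: 1 ≤ 6)
  A vs C: [1 vs 2, 6 vs 4, 1 vs 6] → A does not strictly dominate C (column X: 1 ≤ 2)
  B vs A: [6 vs 1, 1 vs 6, 2 vs 1] → B does not strictly dominate A (column Y: 1 ≤ 6)
  B vs C: [6 vs 2, 1 vs 4, 2 vs 6] → B does not strictly dominate C (column Y: 1 ≤ 4)
  C vs A: [2 vs 1, 4 vs 6, 6 vs 1] → C does not strictly dominate A (column Y: 4 ≤ 6)
  C vs B: [2 vs 6, 4 vs 1, 6 vs 2] → C does not strictly dominate B (column X: 2 ≤ 6)
No single strategy strictly dominates all others → no strictly dominant strategy.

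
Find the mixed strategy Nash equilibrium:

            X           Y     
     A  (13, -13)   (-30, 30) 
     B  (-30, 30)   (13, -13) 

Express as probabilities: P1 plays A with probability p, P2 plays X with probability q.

p = 0.5, q = 0.5

Work:
Find probabilities that make opponent indifferent:
P2 chooses q to make P1 indifferent between A and B
P1 chooses p to make P2 indifferent between X and Y
Mixed NE: P1 plays (A: 0.5, B: 0.5), P2 plays (X: 0.5, Y: 0.5)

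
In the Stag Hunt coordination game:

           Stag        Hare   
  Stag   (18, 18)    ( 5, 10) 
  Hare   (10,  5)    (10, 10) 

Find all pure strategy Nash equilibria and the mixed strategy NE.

Pure NE: (Stag, Stag) and (Hare, Hare); Mixed NE: p = 0.3846, q = 0.3846

Work:
Check pure NE:
(Stag, Stag): (18, 18) - no unilateral deviation beneficial
(Hare, Hare): (10, 10) - no unilateral deviation beneficial
Mixed NE: P1 plays Stag with p = 0.3846, P2 plays Stag with q = 0.3846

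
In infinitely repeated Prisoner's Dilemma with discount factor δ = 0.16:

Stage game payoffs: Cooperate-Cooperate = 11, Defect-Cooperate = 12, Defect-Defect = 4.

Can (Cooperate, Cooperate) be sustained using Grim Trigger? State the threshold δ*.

δ* = 0.125; since δ = 0.16 ≥ 0.125, cooperation can be sustained

Work:
For Grim Trigger:
Cooperate forever: 11/(1-δ)
Defect then punished: 12 + 4·δ/(1-δ)
Need: 11/(1-δ) ≥ 12 + 4·δ/(1-δ)
Solving: δ ≥ (T-R)/(T-P) = (12-11)/(12-4) = 0.125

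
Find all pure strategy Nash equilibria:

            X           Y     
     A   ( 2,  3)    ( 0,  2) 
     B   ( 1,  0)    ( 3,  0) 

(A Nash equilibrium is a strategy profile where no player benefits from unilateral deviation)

Nash equilibrium: (A, X), (B, Y)

Work:
Best responses:
  P1 vs X: payoffs [2, 1] → best response A (payoff 2)
  P1 vs Y: payoffs [0, 3] → best response B (payoff 3)
  P2 vs A: payoffs [3, 2] → best response X (payoff 3)
  P2 vs B: payoffs [0, 0] → best response X/Y (payoff 0)
Mutual best responses: (A,X), (B,Y) → Nash equilibria.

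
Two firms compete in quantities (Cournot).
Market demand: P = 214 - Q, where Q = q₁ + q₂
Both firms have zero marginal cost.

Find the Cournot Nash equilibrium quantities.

q₁* = q₂* = 71.33; P* = 71.33

Work:
Profit: π_i = P·q_i = (a - q_i - q_j)·q_i
FOC: ∂π_i/∂q_i = a - 2q_i - q_j = 0
Reaction function: q_i = (214 - q_j)/2
Symmetry: q* = 214/3 = 71.33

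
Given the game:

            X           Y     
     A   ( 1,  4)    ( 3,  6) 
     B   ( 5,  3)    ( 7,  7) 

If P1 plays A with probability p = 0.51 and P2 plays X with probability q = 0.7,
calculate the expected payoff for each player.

E[P1] = 3.56, E[P2] = 4.404

Work:
E[P1] = p·q·π₁(A,X) + p·(1-q)·π₁(A,Y) + (1-p)·q·π₁(B,X) + (1-p)·(1-q)·π₁(B,Y)
= 0.51·0.7·1 + 0.51·0.3·3 + 0.49·0.7·5 + 0.49·0.3·7
= 3.56

E[P2] = 4.404 (similar calculation)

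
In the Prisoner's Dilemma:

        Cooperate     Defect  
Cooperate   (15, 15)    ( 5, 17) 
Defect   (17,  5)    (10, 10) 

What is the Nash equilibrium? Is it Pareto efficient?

(Defect, Defect) is NE; not Pareto efficient

Work:
Defect dominates Cooperate for both players:
If P2 cooperates: Defect (17) > Cooperate (15)
If P2 defects: Defect (10) > Cooperate (5)
NE: (Defect, Defect) with payoff (10, 10)
But (Cooperate, Cooperate) = (15, 15) Pareto dominates (10, 10)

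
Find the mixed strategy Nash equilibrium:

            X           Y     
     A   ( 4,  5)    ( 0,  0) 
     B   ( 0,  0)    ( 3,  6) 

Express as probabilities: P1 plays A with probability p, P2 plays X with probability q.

p = 0.5455, q = 0.4286

Work:
Find probabilities that make opponent indifferent:
P2 chooses q to make P1 indifferent between A and B
P1 chooses p to make P2 indifferent between X and Y
Mixed NE: P1 plays (A: 0.5455, B: 0.4545), P2 plays (X: 0.4286, Y: 0.5714)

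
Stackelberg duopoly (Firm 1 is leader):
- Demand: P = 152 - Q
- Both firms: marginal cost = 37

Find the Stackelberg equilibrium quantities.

q₁* (leader) = 57.5, q₂* (follower) = 28.75

Work:
Follower's reaction: q₂ = (a - c - q₁)/2
Leader substitutes: π₁ = q₁·(a - q₁ - (a-c-q₁)/2 - c)
FOC: q₁* = (152 - 37)/2 = 57.50
Then: q₂* = (152 - 37 - 57.5)/2 = 28.75
Leader has first-mover advantage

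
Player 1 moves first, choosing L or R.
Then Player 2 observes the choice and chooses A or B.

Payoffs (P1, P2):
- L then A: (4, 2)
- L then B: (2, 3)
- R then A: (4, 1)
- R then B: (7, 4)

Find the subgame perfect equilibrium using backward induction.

P1 plays R, P2 plays B after L and B after R; Payoff (7, 4)

Work:
Backward induction:
After L: P2 chooses B → P1 gets 2
After R: P2 chooses B → P1 gets 7
P1 chooses R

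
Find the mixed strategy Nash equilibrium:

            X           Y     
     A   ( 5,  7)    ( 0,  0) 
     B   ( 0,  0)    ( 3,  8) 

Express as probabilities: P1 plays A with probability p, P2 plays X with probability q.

p = 0.5333, q = 0.375

Work:
Find probabilities that make opponent indifferent:
P2 chooses q to make P1 indifferent between A and B
P1 chooses p to make P2 indifferent between X and Y
Mixed NE: P1 plays (A: 0.5333, B: 0.4667), P2 plays (X: 0.375, Y: 0.625)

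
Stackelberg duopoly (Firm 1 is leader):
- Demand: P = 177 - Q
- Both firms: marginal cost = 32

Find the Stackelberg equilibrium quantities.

q₁* (leader) = 72.5, q₂* (follower) = 36.25

Work:
Follower's reaction: q₂ = (a - c - q₁)/2
Leader substitutes: π₁ = q₁·(a - q₁ - (a-c-q₁)/2 - c)
FOC: q₁* = (177 - 32)/2 = 72.50
Then: q₂* = (177 - 32 - 72.5)/2 = 36.25
Leader has first-mover advantage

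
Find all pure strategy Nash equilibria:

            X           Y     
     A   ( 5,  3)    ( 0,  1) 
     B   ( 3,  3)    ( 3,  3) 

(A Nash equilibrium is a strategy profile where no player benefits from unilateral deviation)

Nash equilibrium: (A, X), (B, Y)

Work:
Best responses:
  P1 vs X: payoffs [5, 3] → best response A (payoff 5)
  P1 vs Y: payoffs [0, 3] → best response B (payoff 3)
  P2 vs A: payoffs [3, 1] → best response X (payoff 3)
  P2 vs B: payoffs [3, 3] → best response X/Y (payoff 3)
Mutual best responses: (A,X), (B,Y) → Nash equilibria.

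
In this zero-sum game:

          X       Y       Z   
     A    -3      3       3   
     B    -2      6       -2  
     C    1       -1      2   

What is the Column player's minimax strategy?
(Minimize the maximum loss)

Column should play X, value = 1

Work:
Column player minimizes Row's maximum payoff:
Column X: max payoff to Row = 1
Column Y: max payoff to Row = 6
Column Z: max payoff to Row = 3
Minimum is 1, achieved by column X.
Minimax strategy: X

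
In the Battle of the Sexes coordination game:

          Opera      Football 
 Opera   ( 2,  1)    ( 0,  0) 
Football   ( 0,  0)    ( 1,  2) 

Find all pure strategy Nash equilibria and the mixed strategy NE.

Pure NE: (Opera, Opera) and (Football, Football); Mixed NE: p = 0.6667, q = 0.3333

Work:
Check pure NE:
(Opera, Opera): (2, 1) - no unilateral deviation beneficial
(Football, Football): (1, 2) - no unilateral deviation beneficial
Mixed NE: P1 plays Opera with p = 0.6667, P2 plays Opera with q = 0.3333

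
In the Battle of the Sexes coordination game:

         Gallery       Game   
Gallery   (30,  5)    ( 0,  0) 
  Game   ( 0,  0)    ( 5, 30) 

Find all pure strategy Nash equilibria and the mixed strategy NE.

Pure NE: (Gallery, Gallery) and (Game, Game); Mixed NE: p = 0.8571, q = 0.1429

Work:
Check pure NE:
(Gallery, Gallery): (30, 5) - no unilateral deviation beneficial
(Game, Game): (5, 30) - no unilateral deviation beneficial
Mixed NE: P1 plays Gallery with p = 0.8571, P2 plays Gallery with q = 0.1429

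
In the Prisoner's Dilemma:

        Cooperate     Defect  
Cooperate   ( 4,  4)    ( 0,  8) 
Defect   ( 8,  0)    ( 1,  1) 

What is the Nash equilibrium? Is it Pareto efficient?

(Defect, Defect) is NE; not Pareto efficient

Work:
Defect dominates Cooperate for both players:
If P2 cooperates: Defect (8) > Cooperate (4)
If P2 defects: Defect (1) > Cooperate (0)
NE: (Defect, Defect) with payoff (1, 1)
But (Cooperate, Cooperate) = (4, 4) Pareto dominates (1, 1)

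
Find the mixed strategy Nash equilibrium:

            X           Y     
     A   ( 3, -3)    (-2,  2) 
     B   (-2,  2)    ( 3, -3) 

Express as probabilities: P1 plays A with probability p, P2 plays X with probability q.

p = 0.5, q = 0.5

Work:
Find probabilities that make opponent indifferent:
P2 chooses q to make P1 indifferent between A and B
P1 chooses p to make P2 indifferent between X and Y
Mixed NE: P1 plays (A: 0.5, B: 0.5), P2 plays (X: 0.5, Y: 0.5)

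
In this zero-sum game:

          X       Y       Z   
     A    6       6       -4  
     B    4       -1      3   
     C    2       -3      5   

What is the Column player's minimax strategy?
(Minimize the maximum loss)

Column should play Z, value = 5

Work:
Column player minimizes Row's maximum payoff:
Column X: max payoff to Row = 6
Column Y: max payoff to Row = 6
Column Z: max payoff to Row = 5
Minimum is 5, achieved by column Z.
Minimax strategy: Z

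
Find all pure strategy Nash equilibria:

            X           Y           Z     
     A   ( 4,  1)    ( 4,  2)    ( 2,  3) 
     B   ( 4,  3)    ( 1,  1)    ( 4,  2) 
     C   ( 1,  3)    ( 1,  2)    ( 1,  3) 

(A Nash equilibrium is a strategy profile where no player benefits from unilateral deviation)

Nash equilibrium: (B, X)

Work:
Best responses:
  P1 vs X: payoffs [4, 4, 1] → best response A/B (payoff 4)
  P1 vs Y: payoffs [4, 1, 1] → best response A (payoff 4)
  P1 vs Z: payoffs [2, 4, 1] → best response B (payoff 4)
  P2 vs A: payoffs [1, 2, 3] → best response Z (payoff 3)
  P2 vs B: payoffs [3, 1, 2] → best response X (payoff 3)
  P2 vs C: payoffs [3, 2, 3] → best response X/Z (payoff 3)
Mutual best responses: (B,X) → Nash equilibria.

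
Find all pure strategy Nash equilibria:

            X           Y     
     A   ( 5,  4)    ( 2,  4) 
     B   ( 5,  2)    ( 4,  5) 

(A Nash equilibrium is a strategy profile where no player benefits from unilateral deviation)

Nash equilibrium: (A, X), (B, Y)

Work:
Best responses:
  P1 vs X: payoffs [5, 5] → best response A/B (payoff 5)
  P1 vs Y: payoffs [2, 4] → best response B (payoff 4)
  P2 vs A: payoffs [4, 4] → best response X/Y (payoff 4)
  P2 vs B: payoffs [2, 5] → best response Y (payoff 5)
Mutual best responses: (A,X), (B,Y) → Nash equilibria.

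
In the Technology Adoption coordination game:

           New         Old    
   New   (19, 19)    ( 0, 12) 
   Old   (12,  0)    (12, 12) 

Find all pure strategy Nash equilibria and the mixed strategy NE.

Pure NE: (New, New) and (Old, Old); Mixed NE: p = 0.6316, q = 0.6316

Work:
Check pure NE:
(New, New): (19, 19) - no unilateral deviation beneficial
(Old, Old): (12, 12) - no unilateral deviation beneficial
Mixed NE: P1 plays New with p = 0.6316, P2 plays New with q = 0.6316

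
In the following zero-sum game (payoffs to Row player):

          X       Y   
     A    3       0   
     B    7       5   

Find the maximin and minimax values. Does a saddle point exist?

Maximin = 5, Minimax = 5, Saddle: True

Work:
Row minimums: [0, 5] → maximin = 5
Column maximums: [7, 5] → minimax = 5
Saddle point exists! Game value = 5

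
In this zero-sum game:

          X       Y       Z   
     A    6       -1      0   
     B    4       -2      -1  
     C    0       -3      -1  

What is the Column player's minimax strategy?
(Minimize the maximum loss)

Column should play Y, value = -1

Work:
Column player minimizes Row's maximum payoff:
Column X: max payoff to Row = 6
Column Y: max payoff to Row = -1
Column Z: max payoff to Row = 0
Minimum is -1, achieved by column Y.
Minimax strategy: Y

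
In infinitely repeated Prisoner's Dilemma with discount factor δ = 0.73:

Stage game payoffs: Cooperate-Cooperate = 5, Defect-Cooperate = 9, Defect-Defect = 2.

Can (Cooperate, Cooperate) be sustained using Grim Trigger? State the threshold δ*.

δ* = 0.5714; since δ = 0.73 ≥ 0.5714, cooperation can be sustained

Work:
For Grim Trigger:
Cooperate forever: 5/(1-δ)
Defect then punished: 9 + 2·δ/(1-δ)
Need: 5/(1-δ) ≥ 9 + 2·δ/(1-δ)
Solving: δ ≥ (T-R)/(T-P) = (9-5)/(9-2) = 0.5714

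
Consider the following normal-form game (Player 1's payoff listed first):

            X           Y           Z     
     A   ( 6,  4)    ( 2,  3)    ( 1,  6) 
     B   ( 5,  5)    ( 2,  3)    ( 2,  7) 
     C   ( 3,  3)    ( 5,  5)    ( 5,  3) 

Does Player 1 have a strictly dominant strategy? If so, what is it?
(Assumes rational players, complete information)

No strictly dominant strategy exists for Player 1

Work:
A strategy strictly dominates another if it gives a strictly higher payoff against every opponent action. Compare each pair of P1's strategies column-by-column:
  A vs B: [6 vs 5, 2 vs 2, 1 vs 2] → A does not strictly dominate B (column Y: 2 ≤ 2)
  A vs C: [6 vs 3, 2 vs 5, 1 vs 5] → A does not strictly dominate C (column Y: 2 ≤ 5)
  B vs A: [5 vs 6, 2 vs 2, 2 vs 1] → B does not strictly dominate A (column X: 5 ≤ 6)
  B vs C: [5 vs 3, 2 vs 5, 2 vs 5] → B does not strictly dominate C (column Y: 2 ≤ 5)
  C vs A: [3 vs 6, 5 vs 2, 5 vs 1] → C does not strictly dominate A (column X: 3 ≤ 6)
  C vs B: [3 vs 5, 5 vs 2, 5 vs 2] → C does not strictly dominate B (column X: 3 ≤ 5)
No single strategy strictly dominates all others → no strictly dominant strategy.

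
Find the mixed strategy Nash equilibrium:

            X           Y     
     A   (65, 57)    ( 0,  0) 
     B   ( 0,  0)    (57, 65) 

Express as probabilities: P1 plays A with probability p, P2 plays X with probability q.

p = 0.5328, q = 0.4672

Work:
Find probabilities that make opponent indifferent:
P2 chooses q to make P1 indifferent between A and B
P1 chooses p to make P2 indifferent between X and Y
Mixed NE: P1 plays (A: 0.5328, B: 0.4672), P2 plays (X: 0.4672, Y: 0.5328)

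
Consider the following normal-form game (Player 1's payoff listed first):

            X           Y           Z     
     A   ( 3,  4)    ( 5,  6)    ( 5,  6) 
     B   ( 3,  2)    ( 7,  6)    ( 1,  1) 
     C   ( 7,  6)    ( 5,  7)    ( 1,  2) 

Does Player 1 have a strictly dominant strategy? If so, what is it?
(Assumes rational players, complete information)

No strictly dominant strategy exists for Player 1

Work:
A strategy strictly dominates another if it gives a strictly higher payoff against every opponent action. Compare each pair of P1's strategies column-by-column:
  A vs B: [3 vs 3, 5 vs 7, 5 vs 1] → A does not strictly dominate B (column X: 3 ≤ 3)
  A vs C: [3 vs 7, 5 vs 5, 5 vs 1] → A does not strictly dominate C (column X: 3 ≤ 7)
  B vs A: [3 vs 3, 7 vs 5, 1 vs 5] → B does not strictly dominate A (column X: 3 ≤ 3)
  B vs C: [3 vs 7, 7 vs 5, 1 vs 1] → B does not strictly dominate C (column X: 3 ≤ 7)
  C vs A: [7 vs 3, 5 vs 5, 1 vs 5] → C does not strictly dominate A (column Y: 5 ≤ 5)
  C vs B: [7 vs 3, 5 vs 7, 1 vs 1] → C does not strictly dominate B (column Y: 5 ≤ 7)
No single strategy strictly dominates all others → no strictly dominant strategy.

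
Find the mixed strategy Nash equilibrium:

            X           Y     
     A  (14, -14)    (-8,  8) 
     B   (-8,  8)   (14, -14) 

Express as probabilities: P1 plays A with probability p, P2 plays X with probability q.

p = 0.5, q = 0.5

Work:
Find probabilities that make opponent indifferent:
P2 chooses q to make P1 indifferent between A and B
P1 chooses p to make P2 indifferent between X and Y
Mixed NE: P1 plays (A: 0.5, B: 0.5), P2 plays (X: 0.5, Y: 0.5)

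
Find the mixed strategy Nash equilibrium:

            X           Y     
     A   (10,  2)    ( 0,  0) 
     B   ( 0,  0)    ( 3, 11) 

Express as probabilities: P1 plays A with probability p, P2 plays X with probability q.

p = 0.8462, q = 0.2308

Work:
Find probabilities that make opponent indifferent:
P2 chooses q to make P1 indifferent between A and B
P1 chooses p to make P2 indifferent between X and Y
Mixed NE: P1 plays (A: 0.8462, B: 0.1538), P2 plays (X: 0.2308, Y: 0.7692)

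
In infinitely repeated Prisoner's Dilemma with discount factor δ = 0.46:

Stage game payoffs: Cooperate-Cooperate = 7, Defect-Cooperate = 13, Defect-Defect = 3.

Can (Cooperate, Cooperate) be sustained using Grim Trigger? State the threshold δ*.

δ* = 0.6; since δ = 0.46 < 0.6, cooperation cannot be sustained

Work:
For Grim Trigger:
Cooperate forever: 7/(1-δ)
Defect then punished: 13 + 3·δ/(1-δ)
Need: 7/(1-δ) ≥ 13 + 3·δ/(1-δ)
Solving: δ ≥ (T-R)/(T-P) = (13-7)/(13-3) = 0.6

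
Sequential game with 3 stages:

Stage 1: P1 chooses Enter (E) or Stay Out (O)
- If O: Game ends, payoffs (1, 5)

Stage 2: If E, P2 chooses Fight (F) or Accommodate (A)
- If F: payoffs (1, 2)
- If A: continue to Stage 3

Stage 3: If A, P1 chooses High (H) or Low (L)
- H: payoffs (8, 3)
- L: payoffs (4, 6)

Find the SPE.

SPE: (E, A, H); Outcome (8, 3)

Work:
Stage 3: P1 chooses H (8 vs 4)
Stage 2: P2: F->2, A->3 (anticipating H). Choose A
Stage 1: P1: O->1, E->8 (anticipating A, H). Choose E
SPE path: E -> A -> H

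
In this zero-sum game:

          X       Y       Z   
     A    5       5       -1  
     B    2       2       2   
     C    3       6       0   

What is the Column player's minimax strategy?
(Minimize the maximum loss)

Column should play Z, value = 2

Work:
Column player minimizes Row's maximum payoff:
Column X: max payoff to Row = 5
Column Y: max payoff to Row = 6
Column Z: max payoff to Row = 2
Minimum is 2, achieved by column Z.
Minimax strategy: Z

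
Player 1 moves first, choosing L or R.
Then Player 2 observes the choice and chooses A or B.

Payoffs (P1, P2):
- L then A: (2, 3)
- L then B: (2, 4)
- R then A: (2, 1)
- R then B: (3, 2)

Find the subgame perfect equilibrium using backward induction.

P1 plays R, P2 plays B after L and B after R; Payoff (3, 2)

Work:
Backward induction:
After L: P2 chooses B → P1 gets 2
After R: P2 chooses B → P1 gets 3
P1 chooses R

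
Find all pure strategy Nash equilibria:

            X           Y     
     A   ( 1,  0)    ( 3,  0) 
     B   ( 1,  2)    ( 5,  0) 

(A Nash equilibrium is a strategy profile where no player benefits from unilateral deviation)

Nash equilibrium: (A, X), (B, X)

Work:
Best responses:
  P1 vs X: payoffs [1, 1] → best response A/B (payoff 1)
  P1 vs Y: payoffs [3, 5] → best response B (payoff 5)
  P2 vs A: payoffs [0, 0] → best response X/Y (payoff 0)
  P2 vs B: payoffs [2, 0] → best response X (payoff 2)
Mutual best responses: (A,X), (B,X) → Nash equilibria.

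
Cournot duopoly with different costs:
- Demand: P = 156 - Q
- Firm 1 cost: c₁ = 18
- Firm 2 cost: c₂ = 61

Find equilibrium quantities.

q₁* = 60.33, q₂* = 17.33

Work:
Reaction: q₁ = (156 - 18 - q₂)/2
Reaction: q₂ = (156 - 61 - q₁)/2
Solve simultaneously:
q₁* = (156 - 2×18 + 61)/3 = 60.33
q₂* = (156 - 2×61 + 18)/3 = 17.33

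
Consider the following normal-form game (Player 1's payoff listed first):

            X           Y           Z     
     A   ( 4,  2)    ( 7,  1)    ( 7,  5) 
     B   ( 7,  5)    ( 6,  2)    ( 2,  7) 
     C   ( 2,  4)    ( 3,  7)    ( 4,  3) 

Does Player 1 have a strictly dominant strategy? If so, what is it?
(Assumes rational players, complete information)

No strictly dominant strategy exists for Player 1

Work:
A strategy strictly dominates another if it gives a strictly higher payoff against every opponent action. Compare each pair of P1's strategies column-by-column:
  A vs B: [4 vs 7, 7 vs 6, 7 vs 2] → A does not strictly dominate B (column X: 4 ≤ 7)
  A vs C: [4 vs 2, 7 vs 3, 7 vs 4] → A strictly dominates C
  B vs A: [7 vs 4, 6 vs 7, 2 vs 7] → B does not strictly dominate A (column Y: 6 ≤ 7)
  B vs C: [7 vs 2, 6 vs 3, 2 vs 4] → B does not strictly dominate C (column Z: 2 ≤ 4)
  C vs A: [2 vs 4, 3 vs 7, 4 vs 7] → C does not strictly dominate A (column X: 2 ≤ 4)
  C vs B: [2 vs 7, 3 vs 6, 4 vs 2] → C does not strictly dominate B (column X: 2 ≤ 7)
No single strategy strictly dominates all others → no strictly dominant strategy.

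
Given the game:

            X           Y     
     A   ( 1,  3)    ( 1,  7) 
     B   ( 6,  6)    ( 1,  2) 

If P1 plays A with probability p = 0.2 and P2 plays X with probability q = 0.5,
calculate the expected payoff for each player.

E[P1] = 3.0, E[P2] = 4.2

Work:
E[P1] = p·q·π₁(A,X) + p·(1-q)·π₁(A,Y) + (1-p)·q·π₁(B,X) + (1-p)·(1-q)·π₁(B,Y)
= 0.2·0.5·1 + 0.2·0.5·1 + 0.8·0.5·6 + 0.8·0.5·1
= 3.0

E[P2] = 4.2 (similar calculation)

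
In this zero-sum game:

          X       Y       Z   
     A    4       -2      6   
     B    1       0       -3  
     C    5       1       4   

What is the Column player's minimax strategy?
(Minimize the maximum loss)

Column should play Y, value = 1

Work:
Column player minimizes Row's maximum payoff:
Column X: max payoff to Row = 5
Column Y: max payoff to Row = 1
Column Z: max payoff to Row = 6
Minimum is 1, achieved by column Y.
Minimax strategy: Y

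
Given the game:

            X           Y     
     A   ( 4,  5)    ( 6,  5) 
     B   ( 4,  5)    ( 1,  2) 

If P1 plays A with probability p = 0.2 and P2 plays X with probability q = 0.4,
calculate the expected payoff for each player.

E[P1] = 2.8, E[P2] = 3.56

Work:
E[P1] = p·q·π₁(A,X) + p·(1-q)·π₁(A,Y) + (1-p)·q·π₁(B,X) + (1-p)·(1-q)·π₁(B,Y)
= 0.2·0.4·4 + 0.2·0.6·6 + 0.8·0.4·4 + 0.8·0.6·1
= 2.8

E[P2] = 3.56 (similar calculation)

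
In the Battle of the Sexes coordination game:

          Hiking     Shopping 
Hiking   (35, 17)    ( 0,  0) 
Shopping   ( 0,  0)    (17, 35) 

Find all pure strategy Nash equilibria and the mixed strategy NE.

Pure NE: (Hiking, Hiking) and (Shopping, Shopping); Mixed NE: p = 0.6731, q = 0.3269

Work:
Check pure NE:
(Hiking, Hiking): (35, 17) - no unilateral deviation beneficial
(Shopping, Shopping): (17, 35) - no unilateral deviation beneficial
Mixed NE: P1 plays Hiking with p = 0.6731, P2 plays Hiking with q = 0.3269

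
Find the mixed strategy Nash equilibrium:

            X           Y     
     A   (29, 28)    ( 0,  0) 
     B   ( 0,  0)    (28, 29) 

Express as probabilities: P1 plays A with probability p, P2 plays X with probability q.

p = 0.5088, q = 0.4912

Work:
Find probabilities that make opponent indifferent:
P2 chooses q to make P1 indifferent between A and B
P1 chooses p to make P2 indifferent between X and Y
Mixed NE: P1 plays (A: 0.5088, B: 0.4912), P2 plays (X: 0.4912, Y: 0.5088)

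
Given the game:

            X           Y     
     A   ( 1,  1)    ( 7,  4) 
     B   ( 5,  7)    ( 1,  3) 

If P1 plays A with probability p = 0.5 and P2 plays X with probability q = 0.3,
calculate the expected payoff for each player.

E[P1] = 3.7, E[P2] = 3.65

Work:
E[P1] = p·q·π₁(A,X) + p·(1-q)·π₁(A,Y) + (1-p)·q·π₁(B,X) + (1-p)·(1-q)·π₁(B,Y)
= 0.5·0.3·1 + 0.5·0.7·7 + 0.5·0.3·5 + 0.5·0.7·1
= 3.7

E[P2] = 3.65 (similar calculation)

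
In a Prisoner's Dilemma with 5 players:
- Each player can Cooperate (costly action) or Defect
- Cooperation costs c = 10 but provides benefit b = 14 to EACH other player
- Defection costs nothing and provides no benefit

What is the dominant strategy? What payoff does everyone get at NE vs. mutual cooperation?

Dominant: Defect; NE payoff = 0; Coop payoff = 46

Work:
Defect dominates (saves cost c = 10, benefit to others is external)
NE: All defect → everyone gets 0
If all cooperate: each receives (4)×14 - 10 = 46
Social dilemma: 46 > 0 but NE gives 0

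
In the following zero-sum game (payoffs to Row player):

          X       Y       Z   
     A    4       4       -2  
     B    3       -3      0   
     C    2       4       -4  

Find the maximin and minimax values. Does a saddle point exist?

Maximin = -2, Minimax = 0, Saddle: False

Work:
Row minimums: [-2, -3, -4] → maximin = -2
Column maximums: [4, 4, 0] → minimax = 0
No saddle point (maximin ≠ minimax). Mixed strategy needed.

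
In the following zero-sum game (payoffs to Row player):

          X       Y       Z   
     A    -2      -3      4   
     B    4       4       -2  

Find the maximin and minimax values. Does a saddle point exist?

Maximin = -2, Minimax = 4, Saddle: False

Work:
Row minimums: [-3, -2] → maximin = -2
Column maximums: [4, 4, 4] → minimax = 4
No saddle point (maximin ≠ minimax). Mixed strategy needed.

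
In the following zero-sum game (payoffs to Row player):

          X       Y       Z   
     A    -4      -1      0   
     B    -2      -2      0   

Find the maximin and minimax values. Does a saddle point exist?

Maximin = -2, Minimax = -2, Saddle: True

Work:
Row minimums: [-4, -2] → maximin = -2
Column maximums: [-2, -1, 0] → minimax = -2
Saddle point exists! Game value = -2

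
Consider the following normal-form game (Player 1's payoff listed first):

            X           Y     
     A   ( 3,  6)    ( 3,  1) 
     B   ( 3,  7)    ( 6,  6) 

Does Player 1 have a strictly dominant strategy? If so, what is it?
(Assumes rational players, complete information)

No strictly dominant strategy exists for Player 1

Work:
A strategy strictly dominates another if it gives a strictly higher payoff against every opponent action. Compare each pair of P1's strategies column-by-column:
  A vs B: [3 vs 3, 3 vs 6] → A does not strictly dominate B (column X: 3 ≤ 3)
  B vs A: [3 vs 3, 6 vs 3] → B does not strictly dominate A (column X: 3 ≤ 3)
No single strategy strictly dominates all others → no strictly dominant strategy.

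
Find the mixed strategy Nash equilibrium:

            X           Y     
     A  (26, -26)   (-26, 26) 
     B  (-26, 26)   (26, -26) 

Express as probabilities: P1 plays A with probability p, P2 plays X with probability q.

p = 0.5, q = 0.5

Work:
Find probabilities that make opponent indifferent:
P2 chooses q to make P1 indifferent between A and B
P1 chooses p to make P2 indifferent between X and Y
Mixed NE: P1 plays (A: 0.5, B: 0.5), P2 plays (X: 0.5, Y: 0.5)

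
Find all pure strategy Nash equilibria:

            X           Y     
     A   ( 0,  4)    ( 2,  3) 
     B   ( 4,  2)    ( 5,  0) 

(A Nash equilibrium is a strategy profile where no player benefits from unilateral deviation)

Nash equilibrium: (B, X)

Work:
Best responses:
  P1 vs X: payoffs [0, 4] → best response B (payoff 4)
  P1 vs Y: payoffs [2, 5] → best response B (payoff 5)
  P2 vs A: payoffs [4, 3] → best response X (payoff 4)
  P2 vs B: payoffs [2, 0] → best response X (payoff 2)
Mutual best responses: (B,X) → Nash equilibria.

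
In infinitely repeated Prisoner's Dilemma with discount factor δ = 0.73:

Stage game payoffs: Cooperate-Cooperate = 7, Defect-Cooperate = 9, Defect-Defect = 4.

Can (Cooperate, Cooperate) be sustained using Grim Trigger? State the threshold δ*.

δ* = 0.4; since δ = 0.73 ≥ 0.4, cooperation can be sustained

Work:
For Grim Trigger:
Cooperate forever: 7/(1-δ)
Defect then punished: 9 + 4·δ/(1-δ)
Need: 7/(1-δ) ≥ 9 + 4·δ/(1-δ)
Solving: δ ≥ (T-R)/(T-P) = (9-7)/(9-4) = 0.4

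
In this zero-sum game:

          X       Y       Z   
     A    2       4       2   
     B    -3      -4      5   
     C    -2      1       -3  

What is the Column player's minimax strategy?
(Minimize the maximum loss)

Column should play X, value = 2

Work:
Column player minimizes Row's maximum payoff:
Column X: max payoff to Row = 2
Column Y: max payoff to Row = 4
Column Z: max payoff to Row = 5
Minimum is 2, achieved by column X.
Minimax strategy: X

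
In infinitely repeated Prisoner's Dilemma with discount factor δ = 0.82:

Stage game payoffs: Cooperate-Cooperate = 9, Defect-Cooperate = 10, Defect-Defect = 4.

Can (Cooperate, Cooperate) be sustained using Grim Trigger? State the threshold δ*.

δ* = 0.1667; since δ = 0.82 ≥ 0.1667, cooperation can be sustained

Work:
For Grim Trigger:
Cooperate forever: 9/(1-δ)
Defect then punished: 10 + 4·δ/(1-δ)
Need: 9/(1-δ) ≥ 10 + 4·δ/(1-δ)
Solving: δ ≥ (T-R)/(T-P) = (10-9)/(10-4) = 0.1667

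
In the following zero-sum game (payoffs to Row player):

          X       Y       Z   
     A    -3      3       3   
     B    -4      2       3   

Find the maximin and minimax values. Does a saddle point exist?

Maximin = -3, Minimax = -3, Saddle: True

Work:
Row minimums: [-3, -4] → maximin = -3
Column maximums: [-3, 3, 3] → minimax = -3
Saddle point exists! Game value = -3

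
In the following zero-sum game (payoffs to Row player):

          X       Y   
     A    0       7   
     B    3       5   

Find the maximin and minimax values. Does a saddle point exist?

Maximin = 3, Minimax = 3, Saddle: True

Work:
Row minimums: [0, 3] → maximin = 3
Column maximums: [3, 7] → minimax = 3
Saddle point exists! Game value = 3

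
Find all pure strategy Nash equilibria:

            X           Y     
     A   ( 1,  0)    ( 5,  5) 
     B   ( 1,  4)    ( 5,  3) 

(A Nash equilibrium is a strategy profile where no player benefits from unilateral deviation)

Nash equilibrium: (A, Y), (B, X)

Work:
Best responses:
  P1 vs X: payoffs [1, 1] → best response A/B (payoff 1)
  P1 vs Y: payoffs [5, 5] → best response A/B (payoff 5)
  P2 vs A: payoffs [0, 5] → best response Y (payoff 5)
  P2 vs B: payoffs [4, 3] → best response X (payoff 4)
Mutual best responses: (A,Y), (B,X) → Nash equilibria.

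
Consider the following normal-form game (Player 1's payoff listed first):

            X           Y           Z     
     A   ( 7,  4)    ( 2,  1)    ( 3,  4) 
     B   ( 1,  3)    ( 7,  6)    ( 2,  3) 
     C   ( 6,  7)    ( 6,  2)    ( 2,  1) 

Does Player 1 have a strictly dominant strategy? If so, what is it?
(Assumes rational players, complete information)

No strictly dominant strategy exists for Player 1

Work:
A strategy strictly dominates another if it gives a strictly higher payoff against every opponent action. Compare each pair of P1's strategies column-by-column:
  A vs B: [7 vs 1, 2 vs 7, 3 vs 2] → A does not strictly dominate B (column Y: 2 ≤ 7)
  A vs C: [7 vs 6, 2 vs 6, 3 vs 2] → A does not strictly dominate C (column Y: 2 ≤ 6)
  B vs A: [1 vs 7, 7 vs 2, 2 vs 3] → B does not strictly dominate A (column X: 1 ≤ 7)
  B vs C: [1 vs 6, 7 vs 6, 2 vs 2] → B does not strictly dominate C (column X: 1 ≤ 6)
  C vs A: [6 vs 7, 6 vs 2, 2 vs 3] → C does not strictly dominate A (column X: 6 ≤ 7)
  C vs B: [6 vs 1, 6 vs 7, 2 vs 2] → C does not strictly dominate B (column Y: 6 ≤ 7)
No single strategy strictly dominates all others → no strictly dominant strategy.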